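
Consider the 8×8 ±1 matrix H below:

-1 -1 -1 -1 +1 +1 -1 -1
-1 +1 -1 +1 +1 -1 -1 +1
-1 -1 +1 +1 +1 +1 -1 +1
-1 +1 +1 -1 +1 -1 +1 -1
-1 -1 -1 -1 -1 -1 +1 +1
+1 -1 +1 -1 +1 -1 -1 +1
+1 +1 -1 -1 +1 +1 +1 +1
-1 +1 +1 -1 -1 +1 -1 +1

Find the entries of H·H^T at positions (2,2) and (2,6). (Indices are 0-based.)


Row 2 of H: [-1, -1, 1, 1, 1, 1, -1, 1].
Row 6 of H: [1, 1, -1, -1, 1, 1, 1, 1].
(H·H^T)[2][2] = Σ_j H[2][j]·H[2][j] = (-1)² + (-1)² + (1)² + (1)² + (1)² + (1)² + (-1)² + (1)² = 1 + 1 + 1 + 1 + 1 + 1 + 1 + 1 = 8.
(H·H^T)[2][6] = Σ_j H[2][j]·H[6][j] = (-1)·(1) + (-1)·(1) + (1)·(-1) + (1)·(-1) + (1)·(1) + (1)·(1) + (-1)·(1) + (1)·(1) = -1 + -1 + -1 + -1 + 1 + 1 + -1 + 1 = -2.
Rows 2 and 6 are not orthogonal (dot product = -2 ≠ 0), so H is not a Hadamard matrix.

(2,2) entry = 8; (2,6) entry = -2.


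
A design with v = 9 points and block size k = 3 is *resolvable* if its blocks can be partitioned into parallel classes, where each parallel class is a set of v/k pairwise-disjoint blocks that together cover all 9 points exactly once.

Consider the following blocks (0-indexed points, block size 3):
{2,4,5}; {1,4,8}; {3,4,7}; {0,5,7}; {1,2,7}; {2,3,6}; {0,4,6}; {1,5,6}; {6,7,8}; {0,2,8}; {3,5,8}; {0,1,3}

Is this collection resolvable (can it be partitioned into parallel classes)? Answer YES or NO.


v = 9, block size k = 3, number of blocks = 12.
For resolvability, blocks must partition into parallel classes of size v/k = 3.
Total blocks must therefore be a multiple of 3: 12 = 3·4 + 0 ⇒ divisible ✓.
Greedy packing gives 4 candidate class(es). Each should be a full parallel class (size 3, covers all 9 points).
  Class 1 (3 blocks): {2,4,5}; {6,7,8}; {0,1,3}. Points covered: [0, 1, 2, 3, 4, 5, 6, 7, 8].
  Class 2 (3 blocks): {1,4,8}; {0,5,7}; {2,3,6}. Points covered: [0, 1, 2, 3, 4, 5, 6, 7, 8].
  Class 3 (3 blocks): {3,4,7}; {1,5,6}; {0,2,8}. Points covered: [0, 1, 2, 3, 4, 5, 6, 7, 8].
  Class 4 (3 blocks): {1,2,7}; {0,4,6}; {3,5,8}. Points covered: [0, 1, 2, 3, 4, 5, 6, 7, 8].
All classes full (size 3)? YES. All classes cover every point? YES.
Resolvable? YES.

YES


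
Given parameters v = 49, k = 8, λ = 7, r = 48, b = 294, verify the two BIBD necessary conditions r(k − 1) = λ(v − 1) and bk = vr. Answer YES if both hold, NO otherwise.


Condition (i): r(k − 1) = 48·7 = 336; λ(v − 1) = 7·48 = 336. Match? YES.
Condition (ii): bk = 294·8 = 2352; vr = 49·48 = 2352. Match? YES.
Both conditions hold? YES.

YES


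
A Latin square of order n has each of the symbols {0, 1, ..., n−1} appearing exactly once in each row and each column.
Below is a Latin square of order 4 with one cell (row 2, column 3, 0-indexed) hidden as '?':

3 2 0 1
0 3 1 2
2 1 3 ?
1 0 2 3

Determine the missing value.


Row 2 contains symbols [1, 2, 3] — missing [0].
Column 3 contains symbols [1, 2, 3] — missing [0].
The missing symbol must appear in both missing sets; intersection = [0].
Therefore the hidden value is 0.

Missing value = 0.


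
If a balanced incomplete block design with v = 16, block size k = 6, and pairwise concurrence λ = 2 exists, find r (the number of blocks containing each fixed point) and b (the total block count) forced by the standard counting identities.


Any 2-(v, k, λ) BIBD satisfies two necessary conditions:
  (i)  Each point sits in r blocks, and counting incidences through any fixed point gives r(k − 1) = λ(v − 1), so r = λ(v − 1)/(k − 1).
  (ii) Total incidences bk = vr, so b = vr/k.
Step 1: r = λ(v − 1)/(k − 1) = 2·(16 − 1)/(6 − 1) = 2·15/5 = 30/5 = 6.
Step 2: b = vr/k = 16·6/6 = 96/6 = 16.
Check integrality: r = 6 ∈ Z ✓, b = 16 ∈ Z ✓.
(These identities are necessary conditions: they determine r and b for any design with these parameters, but do not by themselves prove that one exists.)

r = 6, b = 16.


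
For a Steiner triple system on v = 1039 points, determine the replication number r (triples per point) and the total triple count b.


An STS(v) is a 2-(v, 3, 1) BIBD: block size k = 3, λ = 1.
Replication: r(k − 1) = λ(v − 1) ⇒ r·2 = 1039 − 1 = 1038 ⇒ r = 519.
Block count: bk = vr ⇒ b·3 = 1039·519 = 539241 ⇒ b = 179747.
(Check via b = v(v − 1)/6 = 1039·1038/6 = 1078482/6 = 179747.)

r = 519, b = 179747.


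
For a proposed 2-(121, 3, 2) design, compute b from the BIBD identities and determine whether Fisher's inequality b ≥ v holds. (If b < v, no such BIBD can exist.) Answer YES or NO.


r = λ(v − 1)/(k − 1) = 2·120/2 = 120.
b = vr/k = 121·120/3 = 4840.
Fisher's inequality: b ≥ v ⇔ 4840 ≥ 121? YES.

YES


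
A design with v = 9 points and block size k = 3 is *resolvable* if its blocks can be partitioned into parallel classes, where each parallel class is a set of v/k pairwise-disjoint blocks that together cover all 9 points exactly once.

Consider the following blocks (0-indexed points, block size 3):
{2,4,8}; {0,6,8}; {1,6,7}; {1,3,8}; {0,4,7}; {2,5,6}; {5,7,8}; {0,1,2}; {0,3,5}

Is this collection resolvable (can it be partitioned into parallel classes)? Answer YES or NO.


v = 9, block size k = 3, number of blocks = 9.
For resolvability, blocks must partition into parallel classes of size v/k = 3.
Total blocks must therefore be a multiple of 3: 9 = 3·3 + 0 ⇒ divisible ✓.
Consider block {0,6,8}. It intersects every other block in the collection, so no parallel class of size 3 can contain it.
Since every block must belong to some parallel class in a resolution, the collection cannot be partitioned into parallel classes.
Resolvable? NO.

NO


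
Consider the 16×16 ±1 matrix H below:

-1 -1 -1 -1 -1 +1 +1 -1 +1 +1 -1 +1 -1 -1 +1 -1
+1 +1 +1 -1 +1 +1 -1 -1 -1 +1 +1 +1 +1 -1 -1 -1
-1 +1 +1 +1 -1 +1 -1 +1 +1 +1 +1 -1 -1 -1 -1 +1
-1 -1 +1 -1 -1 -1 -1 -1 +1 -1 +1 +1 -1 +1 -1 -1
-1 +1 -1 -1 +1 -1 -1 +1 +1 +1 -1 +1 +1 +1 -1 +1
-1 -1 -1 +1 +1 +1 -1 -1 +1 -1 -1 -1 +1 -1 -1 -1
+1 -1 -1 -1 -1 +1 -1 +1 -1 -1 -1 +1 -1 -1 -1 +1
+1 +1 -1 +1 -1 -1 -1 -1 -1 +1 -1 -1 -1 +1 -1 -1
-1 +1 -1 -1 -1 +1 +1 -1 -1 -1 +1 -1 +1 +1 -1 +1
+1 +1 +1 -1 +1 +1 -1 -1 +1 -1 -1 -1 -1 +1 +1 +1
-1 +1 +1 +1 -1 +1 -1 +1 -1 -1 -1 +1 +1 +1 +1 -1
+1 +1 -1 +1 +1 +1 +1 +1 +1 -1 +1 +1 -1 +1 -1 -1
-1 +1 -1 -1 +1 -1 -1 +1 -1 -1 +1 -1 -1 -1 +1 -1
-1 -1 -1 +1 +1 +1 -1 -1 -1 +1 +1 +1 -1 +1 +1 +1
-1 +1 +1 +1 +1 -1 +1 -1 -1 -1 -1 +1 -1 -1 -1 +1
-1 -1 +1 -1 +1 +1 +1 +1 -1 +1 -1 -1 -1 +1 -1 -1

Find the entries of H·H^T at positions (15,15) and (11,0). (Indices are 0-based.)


Row 0 of H: [-1, -1, -1, -1, -1, 1, 1, -1, 1, 1, -1, 1, -1, -1, 1, -1].
Row 11 of H: [1, 1, -1, 1, 1, 1, 1, 1, 1, -1, 1, 1, -1, 1, -1, -1].
Row 15 of H: [-1, -1, 1, -1, 1, 1, 1, 1, -1, 1, -1, -1, -1, 1, -1, -1].
(H·H^T)[15][15] = Σ_j H[15][j]·H[15][j] = (-1)² + (-1)² + (1)² + (-1)² + (1)² + (1)² + (1)² + (1)² + (-1)² + (1)² + (-1)² + (-1)² + (-1)² + (1)² + (-1)² + (-1)² = 1 + 1 + 1 + 1 + 1 + 1 + 1 + 1 + 1 + 1 + 1 + 1 + 1 + 1 + 1 + 1 = 16.
(H·H^T)[11][0] = Σ_j H[11][j]·H[0][j] = (1)·(-1) + (1)·(-1) + (-1)·(-1) + (1)·(-1) + (1)·(-1) + (1)·(1) + (1)·(1) + (1)·(-1) + (1)·(1) + (-1)·(1) + (1)·(-1) + (1)·(1) + (-1)·(-1) + (1)·(-1) + (-1)·(1) + (-1)·(-1) = -1 + -1 + 1 + -1 + -1 + 1 + 1 + -1 + 1 + -1 + -1 + 1 + 1 + -1 + -1 + 1 = -2.
Rows 11 and 0 are not orthogonal (dot product = -2 ≠ 0), so H is not a Hadamard matrix.

(15,15) entry = 16; (11,0) entry = -2.


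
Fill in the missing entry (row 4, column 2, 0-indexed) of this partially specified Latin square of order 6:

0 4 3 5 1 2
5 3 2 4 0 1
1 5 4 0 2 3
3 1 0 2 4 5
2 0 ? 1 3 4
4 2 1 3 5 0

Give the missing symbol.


Row 4 contains symbols [0, 1, 2, 3, 4] — missing [5].
Column 2 contains symbols [0, 1, 2, 3, 4] — missing [5].
The missing symbol must appear in both missing sets; intersection = [5].
Therefore the hidden value is 5.

Missing value = 5.


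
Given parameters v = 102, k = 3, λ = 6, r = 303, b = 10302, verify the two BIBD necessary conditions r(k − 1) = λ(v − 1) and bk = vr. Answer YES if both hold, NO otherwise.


Condition (i): r(k − 1) = 303·2 = 606; λ(v − 1) = 6·101 = 606. Match? YES.
Condition (ii): bk = 10302·3 = 30906; vr = 102·303 = 30906. Match? YES.
Both conditions hold? YES.

YES


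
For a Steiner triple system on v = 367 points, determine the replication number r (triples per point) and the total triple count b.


An STS(v) is a 2-(v, 3, 1) BIBD: block size k = 3, λ = 1.
Replication: r(k − 1) = λ(v − 1) ⇒ r·2 = 367 − 1 = 366 ⇒ r = 183.
Block count: bk = vr ⇒ b·3 = 367·183 = 67161 ⇒ b = 22387.

r = 183, b = 22387.


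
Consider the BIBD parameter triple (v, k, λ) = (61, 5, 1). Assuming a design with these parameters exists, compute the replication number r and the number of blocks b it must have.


Any 2-(v, k, λ) BIBD satisfies two necessary conditions:
  (i)  Each point sits in r blocks, and counting incidences through any fixed point gives r(k − 1) = λ(v − 1), so r = λ(v − 1)/(k − 1).
  (ii) Total incidences bk = vr, so b = vr/k.
Step 1: r = λ(v − 1)/(k − 1) = 1·(61 − 1)/(5 − 1) = 1·60/4 = 60/4 = 15.
Step 2: b = vr/k = 61·15/5 = 915/5 = 183.
Check integrality: r = 15 ∈ Z ✓, b = 183 ∈ Z ✓.
(These identities are necessary conditions: they determine r and b for any design with these parameters, but do not by themselves prove that one exists.)

r = 15, b = 183.


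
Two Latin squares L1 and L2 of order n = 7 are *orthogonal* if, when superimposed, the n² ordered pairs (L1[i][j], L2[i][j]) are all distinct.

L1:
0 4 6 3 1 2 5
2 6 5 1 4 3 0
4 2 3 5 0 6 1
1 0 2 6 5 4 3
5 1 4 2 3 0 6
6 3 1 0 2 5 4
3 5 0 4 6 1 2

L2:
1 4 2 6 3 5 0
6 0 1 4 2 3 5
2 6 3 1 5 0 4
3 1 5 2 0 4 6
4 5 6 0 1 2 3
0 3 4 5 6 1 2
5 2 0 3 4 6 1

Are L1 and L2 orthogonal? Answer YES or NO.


Form the n² = 49 superimposed pairs (L1[i][j], L2[i][j]), row by row (rows and columns indexed from 0):
row 0: (0,1) (4,4) (6,2) (3,6) (1,3) (2,5) (5,0)
row 1: (2,6) (6,0) (5,1) (1,4) (4,2) (3,3) (0,5)
row 2: (4,2) (2,6) (3,3) (5,1) (0,5) (6,0) (1,4)
row 3: (1,3) (0,1) (2,5) (6,2) (5,0) (4,4) (3,6)
row 4: (5,4) (1,5) (4,6) (2,0) (3,1) (0,2) (6,3)
row 5: (6,0) (3,3) (1,4) (0,5) (2,6) (5,1) (4,2)
row 6: (3,5) (5,2) (0,0) (4,3) (6,4) (1,6) (2,1)
Orthogonality requires all 49 pairs distinct.
But the pair (4,2) repeats: cell (1,4) has L1 = 4, L2 = 2, and cell (2,0) has L1 = 4, L2 = 2.
A repeated pair means some other pair never occurs (only 28 distinct pairs out of 49), so the squares are not orthogonal.
Conclusion: NO.

NO


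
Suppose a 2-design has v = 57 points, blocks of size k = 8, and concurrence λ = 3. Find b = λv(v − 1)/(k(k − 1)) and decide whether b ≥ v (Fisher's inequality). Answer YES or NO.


b = λv(v − 1)/(k(k − 1)) = 3·57·56/(8·7) = 9576/56 = 171.
Compare with v = 57: b ≥ v, so Fisher's inequality holds.

YES


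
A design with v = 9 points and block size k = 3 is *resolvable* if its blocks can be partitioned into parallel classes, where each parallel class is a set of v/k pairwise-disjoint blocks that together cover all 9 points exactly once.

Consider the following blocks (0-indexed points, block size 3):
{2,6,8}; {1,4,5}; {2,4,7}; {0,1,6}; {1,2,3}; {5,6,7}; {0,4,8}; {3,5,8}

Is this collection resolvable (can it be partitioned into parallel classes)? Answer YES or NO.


v = 9, block size k = 3, number of blocks = 8.
For resolvability, blocks must partition into parallel classes of size v/k = 3.
Total blocks must therefore be a multiple of 3: 8 = 3·2 + 2 ⇒ not divisible ✗.
Resolvable? NO.

NO


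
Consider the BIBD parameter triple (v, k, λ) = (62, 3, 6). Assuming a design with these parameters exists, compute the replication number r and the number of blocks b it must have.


Any 2-(v, k, λ) BIBD satisfies two necessary conditions:
  (i)  Each point sits in r blocks, and counting incidences through any fixed point gives r(k − 1) = λ(v − 1), so r = λ(v − 1)/(k − 1).
  (ii) Total incidences bk = vr, so b = vr/k.
Step 1: r = λ(v − 1)/(k − 1) = 6·(62 − 1)/(3 − 1) = 6·61/2 = 366/2 = 183.
Step 2: b = vr/k = 62·183/3 = 11346/3 = 3782.
Check integrality: r = 183 ∈ Z ✓, b = 3782 ∈ Z ✓.
(These identities are necessary conditions: they determine r and b for any design with these parameters, but do not by themselves prove that one exists.)

r = 183, b = 3782.


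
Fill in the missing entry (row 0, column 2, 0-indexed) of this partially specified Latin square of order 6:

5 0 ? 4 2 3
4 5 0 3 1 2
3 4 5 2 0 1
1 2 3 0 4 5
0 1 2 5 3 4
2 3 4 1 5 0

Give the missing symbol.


Row 0 contains symbols [0, 2, 3, 4, 5] — missing [1].
Column 2 contains symbols [0, 2, 3, 4, 5] — missing [1].
The missing symbol must appear in both missing sets; intersection = [1].
Therefore the hidden value is 1.

Missing value = 1.


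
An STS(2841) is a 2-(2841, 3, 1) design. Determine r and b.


An STS(v) is a 2-(v, 3, 1) BIBD: block size k = 3, λ = 1.
Replication: r(k − 1) = λ(v − 1) ⇒ r·2 = 2841 − 1 = 2840 ⇒ r = 1420.
Block count: b = v(v − 1)/6 = 2841·2840/6 = 8068440/6 = 1344740.
(Check via bk = vr: 1344740·3 = 4034220 = 2841·1420 = 4034220 ✓.)

r = 1420, b = 1344740.


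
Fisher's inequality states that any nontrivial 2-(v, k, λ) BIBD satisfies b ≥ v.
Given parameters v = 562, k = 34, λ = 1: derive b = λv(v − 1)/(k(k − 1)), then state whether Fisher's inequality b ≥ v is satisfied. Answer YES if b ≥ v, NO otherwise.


b = λv(v − 1)/(k(k − 1)) = 1·562·561/(34·33) = 315282/1122 = 281.
Compare with v = 562: b < v, so Fisher's inequality fails.

NO


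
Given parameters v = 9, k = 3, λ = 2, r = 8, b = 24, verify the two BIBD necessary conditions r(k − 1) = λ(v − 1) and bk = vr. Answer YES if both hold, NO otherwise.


Condition (i): r(k − 1) = 8·2 = 16; λ(v − 1) = 2·8 = 16. Match? YES.
Condition (ii): bk = 24·3 = 72; vr = 9·8 = 72. Match? YES.
Both conditions hold? YES.

YES


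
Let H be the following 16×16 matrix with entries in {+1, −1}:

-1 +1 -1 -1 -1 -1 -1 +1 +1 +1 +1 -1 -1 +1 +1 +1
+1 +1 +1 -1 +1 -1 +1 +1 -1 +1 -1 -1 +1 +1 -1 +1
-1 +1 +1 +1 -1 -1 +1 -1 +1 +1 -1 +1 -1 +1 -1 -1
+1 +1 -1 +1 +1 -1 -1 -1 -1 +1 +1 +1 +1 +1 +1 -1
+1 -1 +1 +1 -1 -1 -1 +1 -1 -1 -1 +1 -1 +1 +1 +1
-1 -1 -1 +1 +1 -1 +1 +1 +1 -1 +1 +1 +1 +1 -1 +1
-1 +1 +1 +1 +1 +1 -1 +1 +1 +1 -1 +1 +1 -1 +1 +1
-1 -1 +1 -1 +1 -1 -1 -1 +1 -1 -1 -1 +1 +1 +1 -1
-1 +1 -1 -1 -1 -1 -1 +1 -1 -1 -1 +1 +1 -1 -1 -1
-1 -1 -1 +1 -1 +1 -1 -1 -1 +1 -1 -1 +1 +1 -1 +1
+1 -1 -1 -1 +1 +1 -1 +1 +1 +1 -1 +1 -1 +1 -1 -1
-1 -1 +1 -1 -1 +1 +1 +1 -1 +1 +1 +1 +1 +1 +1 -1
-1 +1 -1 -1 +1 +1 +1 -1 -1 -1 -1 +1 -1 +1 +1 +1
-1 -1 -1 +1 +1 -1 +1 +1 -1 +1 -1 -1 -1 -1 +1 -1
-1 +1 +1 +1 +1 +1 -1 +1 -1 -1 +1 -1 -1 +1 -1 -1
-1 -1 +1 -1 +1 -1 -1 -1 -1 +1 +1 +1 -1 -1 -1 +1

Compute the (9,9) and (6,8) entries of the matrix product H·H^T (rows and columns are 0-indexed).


Row 6 of H: [-1, 1, 1, 1, 1, 1, -1, 1, 1, 1, -1, 1, 1, -1, 1, 1].
Row 8 of H: [-1, 1, -1, -1, -1, -1, -1, 1, -1, -1, -1, 1, 1, -1, -1, -1].
Row 9 of H: [-1, -1, -1, 1, -1, 1, -1, -1, -1, 1, -1, -1, 1, 1, -1, 1].
(H·H^T)[9][9] = Σ_j H[9][j]·H[9][j] = (-1)² + (-1)² + (-1)² + (1)² + (-1)² + (1)² + (-1)² + (-1)² + (-1)² + (1)² + (-1)² + (-1)² + (1)² + (1)² + (-1)² + (1)² = 1 + 1 + 1 + 1 + 1 + 1 + 1 + 1 + 1 + 1 + 1 + 1 + 1 + 1 + 1 + 1 = 16.
(H·H^T)[6][8] = Σ_j H[6][j]·H[8][j] = (-1)·(-1) + (1)·(1) + (1)·(-1) + (1)·(-1) + (1)·(-1) + (1)·(-1) + (-1)·(-1) + (1)·(1) + (1)·(-1) + (1)·(-1) + (-1)·(-1) + (1)·(1) + (1)·(1) + (-1)·(-1) + (1)·(-1) + (1)·(-1) = 1 + 1 + -1 + -1 + -1 + -1 + 1 + 1 + -1 + -1 + 1 + 1 + 1 + 1 + -1 + -1 = 0.
So rows 6 and 8 are orthogonal; the diagonal entry equals n = 16.

(9,9) entry = 16; (6,8) entry = 0.


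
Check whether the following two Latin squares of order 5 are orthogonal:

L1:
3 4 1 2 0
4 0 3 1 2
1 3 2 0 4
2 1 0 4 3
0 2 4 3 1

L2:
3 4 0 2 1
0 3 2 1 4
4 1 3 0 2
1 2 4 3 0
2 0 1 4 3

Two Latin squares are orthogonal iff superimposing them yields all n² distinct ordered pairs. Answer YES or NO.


Form the n² = 25 superimposed pairs (L1[i][j], L2[i][j]), row by row (rows and columns indexed from 0):
row 0: (3,3) (4,4) (1,0) (2,2) (0,1)
row 1: (4,0) (0,3) (3,2) (1,1) (2,4)
row 2: (1,4) (3,1) (2,3) (0,0) (4,2)
row 3: (2,1) (1,2) (0,4) (4,3) (3,0)
row 4: (0,2) (2,0) (4,1) (3,4) (1,3)
Orthogonality requires all 25 pairs distinct.
Check by first coordinate: for each symbol s of L1, list the L2 entries in the n cells where L1 = s; they must all differ.
  L1 = 0: L2 entries (in reading order) 1, 3, 0, 4, 2 — all 5 distinct ✓
  L1 = 1: L2 entries (in reading order) 0, 1, 4, 2, 3 — all 5 distinct ✓
  L1 = 2: L2 entries (in reading order) 2, 4, 3, 1, 0 — all 5 distinct ✓
  L1 = 3: L2 entries (in reading order) 3, 2, 1, 0, 4 — all 5 distinct ✓
  L1 = 4: L2 entries (in reading order) 4, 0, 2, 3, 1 — all 5 distinct ✓
Every symbol of L1 meets every symbol of L2 exactly once, so all 25 pairs are distinct (25 of 25).
Conclusion: YES.

YES


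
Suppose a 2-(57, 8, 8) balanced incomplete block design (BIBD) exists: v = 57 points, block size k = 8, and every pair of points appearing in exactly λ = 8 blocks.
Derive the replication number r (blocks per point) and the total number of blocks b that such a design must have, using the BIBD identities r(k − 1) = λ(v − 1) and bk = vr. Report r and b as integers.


Any 2-(v, k, λ) BIBD satisfies two necessary conditions:
  (i)  Each point sits in r blocks, and counting incidences through any fixed point gives r(k − 1) = λ(v − 1), so r = λ(v − 1)/(k − 1).
  (ii) Total incidences bk = vr, so b = vr/k.
Step 1: r = λ(v − 1)/(k − 1) = 8·(57 − 1)/(8 − 1) = 8·56/7 = 448/7 = 64.
Step 2: b = vr/k = 57·64/8 = 3648/8 = 456.
Check integrality: r = 64 ∈ Z ✓, b = 456 ∈ Z ✓.
(These identities are necessary conditions: they determine r and b for any design with these parameters, but do not by themselves prove that one exists.)

r = 64, b = 456.


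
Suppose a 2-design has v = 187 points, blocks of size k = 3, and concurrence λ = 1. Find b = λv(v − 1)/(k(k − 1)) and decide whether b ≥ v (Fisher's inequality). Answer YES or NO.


b = λv(v − 1)/(k(k − 1)) = 1·187·186/(3·2) = 34782/6 = 5797.
Compare with v = 187: b ≥ v, so Fisher's inequality holds.

YES


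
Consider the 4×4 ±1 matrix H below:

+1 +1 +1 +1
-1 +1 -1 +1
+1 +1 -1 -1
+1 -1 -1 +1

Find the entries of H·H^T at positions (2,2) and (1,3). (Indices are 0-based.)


Row 1 of H: [-1, 1, -1, 1].
Row 2 of H: [1, 1, -1, -1].
Row 3 of H: [1, -1, -1, 1].
(H·H^T)[2][2] = Σ_j H[2][j]·H[2][j] = (1)² + (1)² + (-1)² + (-1)² = 1 + 1 + 1 + 1 = 4.
(H·H^T)[1][3] = Σ_j H[1][j]·H[3][j] = (-1)·(1) + (1)·(-1) + (-1)·(-1) + (1)·(1) = -1 + -1 + 1 + 1 = 0.
So rows 1 and 3 are orthogonal; the diagonal entry equals n = 4.

(2,2) entry = 4; (1,3) entry = 0.


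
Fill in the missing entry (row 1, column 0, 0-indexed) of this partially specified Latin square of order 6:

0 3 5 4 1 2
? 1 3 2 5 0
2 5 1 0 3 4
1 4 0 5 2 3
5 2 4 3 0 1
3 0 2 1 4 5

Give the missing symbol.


Row 1 contains symbols [0, 1, 2, 3, 5] — missing [4].
Column 0 contains symbols [0, 1, 2, 3, 5] — missing [4].
The missing symbol must appear in both missing sets; intersection = [4].
Therefore the hidden value is 4.

Missing value = 4.


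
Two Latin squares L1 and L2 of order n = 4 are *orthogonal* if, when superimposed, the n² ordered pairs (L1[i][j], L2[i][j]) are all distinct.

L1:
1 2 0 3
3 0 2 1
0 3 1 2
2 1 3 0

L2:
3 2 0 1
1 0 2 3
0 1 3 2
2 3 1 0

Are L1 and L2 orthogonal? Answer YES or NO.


Form the n² = 16 superimposed pairs (L1[i][j], L2[i][j]), row by row (rows and columns indexed from 0):
row 0: (1,3) (2,2) (0,0) (3,1)
row 1: (3,1) (0,0) (2,2) (1,3)
row 2: (0,0) (3,1) (1,3) (2,2)
row 3: (2,2) (1,3) (3,1) (0,0)
Orthogonality requires all 16 pairs distinct.
But the pair (3,1) repeats: cell (0,3) has L1 = 3, L2 = 1, and cell (1,0) has L1 = 3, L2 = 1.
A repeated pair means some other pair never occurs (only 4 distinct pairs out of 16), so the squares are not orthogonal.
Conclusion: NO.

NO


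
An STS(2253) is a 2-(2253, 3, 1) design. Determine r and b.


An STS(v) is a 2-(v, 3, 1) BIBD: block size k = 3, λ = 1.
Replication: r(k − 1) = λ(v − 1) ⇒ r·2 = 2253 − 1 = 2252 ⇒ r = 1126.
Block count: b = v(v − 1)/6 = 2253·2252/6 = 5073756/6 = 845626.
(Check via bk = vr: 845626·3 = 2536878 = 2253·1126 = 2536878 ✓.)

r = 1126, b = 845626.


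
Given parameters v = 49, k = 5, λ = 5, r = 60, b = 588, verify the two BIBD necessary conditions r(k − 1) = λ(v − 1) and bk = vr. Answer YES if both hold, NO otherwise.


Condition (i): r(k − 1) = 60·4 = 240; λ(v − 1) = 5·48 = 240. Match? YES.
Condition (ii): bk = 588·5 = 2940; vr = 49·60 = 2940. Match? YES.
Both conditions hold? YES.

YES


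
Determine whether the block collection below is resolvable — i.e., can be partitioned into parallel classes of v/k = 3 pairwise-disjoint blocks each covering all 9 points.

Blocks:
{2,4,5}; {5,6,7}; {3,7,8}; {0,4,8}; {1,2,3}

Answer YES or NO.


v = 9, block size k = 3, number of blocks = 5.
For resolvability, blocks must partition into parallel classes of size v/k = 3.
Total blocks must therefore be a multiple of 3: 5 = 3·1 + 2 ⇒ not divisible ✗.
Resolvable? NO.

NO


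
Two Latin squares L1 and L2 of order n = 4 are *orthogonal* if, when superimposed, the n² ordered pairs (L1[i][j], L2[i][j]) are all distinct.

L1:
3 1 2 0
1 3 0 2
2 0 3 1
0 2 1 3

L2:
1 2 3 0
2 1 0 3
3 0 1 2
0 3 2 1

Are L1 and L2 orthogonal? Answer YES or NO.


Form the n² = 16 superimposed pairs (L1[i][j], L2[i][j]), row by row (rows and columns indexed from 0):
row 0: (3,1) (1,2) (2,3) (0,0)
row 1: (1,2) (3,1) (0,0) (2,3)
row 2: (2,3) (0,0) (3,1) (1,2)
row 3: (0,0) (2,3) (1,2) (3,1)
Orthogonality requires all 16 pairs distinct.
But the pair (1,2) repeats: cell (0,1) has L1 = 1, L2 = 2, and cell (1,0) has L1 = 1, L2 = 2.
A repeated pair means some other pair never occurs (only 4 distinct pairs out of 16), so the squares are not orthogonal.
Conclusion: NO.

NO


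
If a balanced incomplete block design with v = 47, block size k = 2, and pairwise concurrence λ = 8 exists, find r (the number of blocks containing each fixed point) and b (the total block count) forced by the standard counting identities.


Any 2-(v, k, λ) BIBD satisfies two necessary conditions:
  (i)  Each point sits in r blocks, and counting incidences through any fixed point gives r(k − 1) = λ(v − 1), so r = λ(v − 1)/(k − 1).
  (ii) Total incidences bk = vr, so b = vr/k.
Step 1: r = λ(v − 1)/(k − 1) = 8·(47 − 1)/(2 − 1) = 8·46/1 = 368/1 = 368.
Step 2: b = vr/k = 47·368/2 = 17296/2 = 8648.
Check integrality: r = 368 ∈ Z ✓, b = 8648 ∈ Z ✓.
(These identities are necessary conditions: they determine r and b for any design with these parameters, but do not by themselves prove that one exists.)

r = 368, b = 8648.


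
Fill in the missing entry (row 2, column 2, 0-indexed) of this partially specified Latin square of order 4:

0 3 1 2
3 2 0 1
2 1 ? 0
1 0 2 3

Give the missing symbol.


Row 2 contains symbols [0, 1, 2] — missing [3].
Column 2 contains symbols [0, 1, 2] — missing [3].
The missing symbol must appear in both missing sets; intersection = [3].
Therefore the hidden value is 3.

Missing value = 3.


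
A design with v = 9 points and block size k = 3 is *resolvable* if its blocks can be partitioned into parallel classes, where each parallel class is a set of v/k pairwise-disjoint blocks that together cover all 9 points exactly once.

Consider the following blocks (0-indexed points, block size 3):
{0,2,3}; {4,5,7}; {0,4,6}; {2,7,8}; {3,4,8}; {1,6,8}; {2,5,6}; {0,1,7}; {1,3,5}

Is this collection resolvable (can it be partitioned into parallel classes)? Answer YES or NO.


v = 9, block size k = 3, number of blocks = 9.
For resolvability, blocks must partition into parallel classes of size v/k = 3.
Total blocks must therefore be a multiple of 3: 9 = 3·3 + 0 ⇒ divisible ✓.
Greedy packing gives 3 candidate class(es). Each should be a full parallel class (size 3, covers all 9 points).
  Class 1 (3 blocks): {0,2,3}; {4,5,7}; {1,6,8}. Points covered: [0, 1, 2, 3, 4, 5, 6, 7, 8].
  Class 2 (3 blocks): {0,4,6}; {2,7,8}; {1,3,5}. Points covered: [0, 1, 2, 3, 4, 5, 6, 7, 8].
  Class 3 (3 blocks): {3,4,8}; {2,5,6}; {0,1,7}. Points covered: [0, 1, 2, 3, 4, 5, 6, 7, 8].
All classes full (size 3)? YES. All classes cover every point? YES.
Resolvable? YES.

YES


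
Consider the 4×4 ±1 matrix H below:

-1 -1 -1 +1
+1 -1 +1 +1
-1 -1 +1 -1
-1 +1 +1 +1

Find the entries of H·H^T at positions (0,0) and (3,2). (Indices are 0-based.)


Row 0 of H: [-1, -1, -1, 1].
Row 2 of H: [-1, -1, 1, -1].
Row 3 of H: [-1, 1, 1, 1].
(H·H^T)[0][0] = Σ_j H[0][j]·H[0][j] = (-1)² + (-1)² + (-1)² + (1)² = 1 + 1 + 1 + 1 = 4.
(H·H^T)[3][2] = Σ_j H[3][j]·H[2][j] = (-1)·(-1) + (1)·(-1) + (1)·(1) + (1)·(-1) = 1 + -1 + 1 + -1 = 0.
So rows 3 and 2 are orthogonal; the diagonal entry equals n = 4.

(0,0) entry = 4; (3,2) entry = 0.


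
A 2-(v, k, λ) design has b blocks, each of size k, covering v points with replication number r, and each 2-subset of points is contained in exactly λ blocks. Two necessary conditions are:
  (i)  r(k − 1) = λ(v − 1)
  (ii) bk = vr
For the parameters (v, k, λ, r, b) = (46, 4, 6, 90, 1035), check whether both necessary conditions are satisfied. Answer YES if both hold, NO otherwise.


Condition (i): r(k − 1) = 90·3 = 270; λ(v − 1) = 6·45 = 270. Match? YES.
Condition (ii): bk = 1035·4 = 4140; vr = 46·90 = 4140. Match? YES.
Both conditions hold? YES.

YES


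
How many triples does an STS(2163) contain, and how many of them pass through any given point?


An STS(v) is a 2-(v, 3, 1) BIBD: block size k = 3, λ = 1.
Replication: r(k − 1) = λ(v − 1) ⇒ r·2 = 2163 − 1 = 2162 ⇒ r = 1081.
Block count: bk = vr ⇒ b·3 = 2163·1081 = 2338203 ⇒ b = 779401.

r = 1081, b = 779401.


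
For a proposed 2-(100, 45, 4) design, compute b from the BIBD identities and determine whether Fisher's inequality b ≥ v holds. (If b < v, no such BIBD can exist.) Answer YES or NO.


b = λv(v − 1)/(k(k − 1)) = 4·100·99/(45·44) = 39600/1980 = 20.
Compare with v = 100: b < v, so Fisher's inequality fails.

NO


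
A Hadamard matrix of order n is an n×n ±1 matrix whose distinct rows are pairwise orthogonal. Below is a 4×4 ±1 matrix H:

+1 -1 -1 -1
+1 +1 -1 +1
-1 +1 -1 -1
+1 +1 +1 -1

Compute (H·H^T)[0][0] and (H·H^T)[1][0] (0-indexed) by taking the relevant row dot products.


Row 0 of H: [1, -1, -1, -1].
Row 1 of H: [1, 1, -1, 1].
(H·H^T)[0][0] = Σ_j H[0][j]·H[0][j] = (1)² + (-1)² + (-1)² + (-1)² = 1 + 1 + 1 + 1 = 4.
(H·H^T)[1][0] = Σ_j H[1][j]·H[0][j] = (1)·(1) + (1)·(-1) + (-1)·(-1) + (1)·(-1) = 1 + -1 + 1 + -1 = 0.
So rows 1 and 0 are orthogonal; the diagonal entry equals n = 4.

(0,0) entry = 4; (1,0) entry = 0.


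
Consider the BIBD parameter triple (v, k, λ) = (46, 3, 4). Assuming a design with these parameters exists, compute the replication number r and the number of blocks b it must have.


Any 2-(v, k, λ) BIBD satisfies two necessary conditions:
  (i)  Each point sits in r blocks, and counting incidences through any fixed point gives r(k − 1) = λ(v − 1), so r = λ(v − 1)/(k − 1).
  (ii) Total incidences bk = vr, so b = vr/k.
Step 1: r = λ(v − 1)/(k − 1) = 4·(46 − 1)/(3 − 1) = 4·45/2 = 180/2 = 90.
Step 2: b = vr/k = 46·90/3 = 4140/3 = 1380.
Check integrality: r = 90 ∈ Z ✓, b = 1380 ∈ Z ✓.
(These identities are necessary conditions: they determine r and b for any design with these parameters, but do not by themselves prove that one exists.)

r = 90, b = 1380.


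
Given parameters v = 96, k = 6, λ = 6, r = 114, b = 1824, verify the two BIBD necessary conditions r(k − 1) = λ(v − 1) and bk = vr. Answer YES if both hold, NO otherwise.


Condition (i): r(k − 1) = 114·5 = 570; λ(v − 1) = 6·95 = 570. Match? YES.
Condition (ii): bk = 1824·6 = 10944; vr = 96·114 = 10944. Match? YES.
Both conditions hold? YES.

YES


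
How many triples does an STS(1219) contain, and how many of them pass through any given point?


An STS(v) is a 2-(v, 3, 1) BIBD: block size k = 3, λ = 1.
Replication: r(k − 1) = λ(v − 1) ⇒ r·2 = 1219 − 1 = 1218 ⇒ r = 609.
Block count: b = v(v − 1)/6 = 1219·1218/6 = 1484742/6 = 247457.
(Check via bk = vr: 247457·3 = 742371 = 1219·609 = 742371 ✓.)

r = 609, b = 247457.


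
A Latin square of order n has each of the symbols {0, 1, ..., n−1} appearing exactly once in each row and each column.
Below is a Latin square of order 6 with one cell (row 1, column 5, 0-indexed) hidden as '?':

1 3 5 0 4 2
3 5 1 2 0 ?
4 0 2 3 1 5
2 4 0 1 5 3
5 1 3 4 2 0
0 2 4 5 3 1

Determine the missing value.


Row 1 contains symbols [0, 1, 2, 3, 5] — missing [4].
Column 5 contains symbols [0, 1, 2, 3, 5] — missing [4].
The missing symbol must appear in both missing sets; intersection = [4].
Therefore the hidden value is 4.

Missing value = 4.


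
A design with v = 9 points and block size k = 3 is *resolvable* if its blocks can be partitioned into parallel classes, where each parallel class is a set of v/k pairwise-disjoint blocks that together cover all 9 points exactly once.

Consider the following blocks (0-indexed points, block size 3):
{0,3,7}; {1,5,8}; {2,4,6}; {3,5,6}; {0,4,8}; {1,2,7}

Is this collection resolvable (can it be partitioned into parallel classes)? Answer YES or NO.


v = 9, block size k = 3, number of blocks = 6.
For resolvability, blocks must partition into parallel classes of size v/k = 3.
Total blocks must therefore be a multiple of 3: 6 = 3·2 + 0 ⇒ divisible ✓.
Greedy packing gives 2 candidate class(es). Each should be a full parallel class (size 3, covers all 9 points).
  Class 1 (3 blocks): {0,3,7}; {1,5,8}; {2,4,6}. Points covered: [0, 1, 2, 3, 4, 5, 6, 7, 8].
  Class 2 (3 blocks): {3,5,6}; {0,4,8}; {1,2,7}. Points covered: [0, 1, 2, 3, 4, 5, 6, 7, 8].
All classes full (size 3)? YES. All classes cover every point? YES.
Resolvable? YES.

YES


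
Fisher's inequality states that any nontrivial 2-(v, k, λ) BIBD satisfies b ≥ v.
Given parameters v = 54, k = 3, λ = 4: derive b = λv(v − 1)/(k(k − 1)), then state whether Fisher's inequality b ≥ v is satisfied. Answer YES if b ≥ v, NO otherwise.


b = λv(v − 1)/(k(k − 1)) = 4·54·53/(3·2) = 11448/6 = 1908.
Compare with v = 54: b ≥ v, so Fisher's inequality holds.

YES


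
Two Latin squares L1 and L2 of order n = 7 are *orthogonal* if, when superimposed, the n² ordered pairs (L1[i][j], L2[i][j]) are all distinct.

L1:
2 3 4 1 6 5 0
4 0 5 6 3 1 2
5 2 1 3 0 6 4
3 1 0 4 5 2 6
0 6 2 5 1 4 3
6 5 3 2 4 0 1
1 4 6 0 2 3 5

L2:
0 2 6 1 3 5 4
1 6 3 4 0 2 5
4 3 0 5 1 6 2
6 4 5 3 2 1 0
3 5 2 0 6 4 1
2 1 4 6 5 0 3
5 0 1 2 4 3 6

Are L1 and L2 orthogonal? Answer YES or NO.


Form the n² = 49 superimposed pairs (L1[i][j], L2[i][j]), row by row (rows and columns indexed from 0):
row 0: (2,0) (3,2) (4,6) (1,1) (6,3) (5,5) (0,4)
row 1: (4,1) (0,6) (5,3) (6,4) (3,0) (1,2) (2,5)
row 2: (5,4) (2,3) (1,0) (3,5) (0,1) (6,6) (4,2)
row 3: (3,6) (1,4) (0,5) (4,3) (5,2) (2,1) (6,0)
row 4: (0,3) (6,5) (2,2) (5,0) (1,6) (4,4) (3,1)
row 5: (6,2) (5,1) (3,4) (2,6) (4,5) (0,0) (1,3)
row 6: (1,5) (4,0) (6,1) (0,2) (2,4) (3,3) (5,6)
Orthogonality requires all 49 pairs distinct.
Check by first coordinate: for each symbol s of L1, list the L2 entries in the n cells where L1 = s; they must all differ.
  L1 = 0: L2 entries (in reading order) 4, 6, 1, 5, 3, 0, 2 — all 7 distinct ✓
  L1 = 1: L2 entries (in reading order) 1, 2, 0, 4, 6, 3, 5 — all 7 distinct ✓
  L1 = 2: L2 entries (in reading order) 0, 5, 3, 1, 2, 6, 4 — all 7 distinct ✓
  L1 = 3: L2 entries (in reading order) 2, 0, 5, 6, 1, 4, 3 — all 7 distinct ✓
  L1 = 4: L2 entries (in reading order) 6, 1, 2, 3, 4, 5, 0 — all 7 distinct ✓
  L1 = 5: L2 entries (in reading order) 5, 3, 4, 2, 0, 1, 6 — all 7 distinct ✓
  L1 = 6: L2 entries (in reading order) 3, 4, 6, 0, 5, 2, 1 — all 7 distinct ✓
Every symbol of L1 meets every symbol of L2 exactly once, so all 49 pairs are distinct (49 of 49).
Conclusion: YES.

YES


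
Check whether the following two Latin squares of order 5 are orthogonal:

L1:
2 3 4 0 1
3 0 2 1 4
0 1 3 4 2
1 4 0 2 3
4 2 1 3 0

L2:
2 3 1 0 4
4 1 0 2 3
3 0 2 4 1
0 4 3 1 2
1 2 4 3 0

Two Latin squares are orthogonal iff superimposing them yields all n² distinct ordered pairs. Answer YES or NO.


Form the n² = 25 superimposed pairs (L1[i][j], L2[i][j]), row by row (rows and columns indexed from 0):
row 0: (2,2) (3,3) (4,1) (0,0) (1,4)
row 1: (3,4) (0,1) (2,0) (1,2) (4,3)
row 2: (0,3) (1,0) (3,2) (4,4) (2,1)
row 3: (1,0) (4,4) (0,3) (2,1) (3,2)
row 4: (4,1) (2,2) (1,4) (3,3) (0,0)
Orthogonality requires all 25 pairs distinct.
But the pair (1,0) repeats: cell (2,1) has L1 = 1, L2 = 0, and cell (3,0) has L1 = 1, L2 = 0.
A repeated pair means some other pair never occurs (only 15 distinct pairs out of 25), so the squares are not orthogonal.
Conclusion: NO.

NO


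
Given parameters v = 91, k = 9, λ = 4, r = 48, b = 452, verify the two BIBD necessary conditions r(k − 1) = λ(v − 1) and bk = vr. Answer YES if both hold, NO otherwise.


Condition (i): r(k − 1) = 48·8 = 384; λ(v − 1) = 4·90 = 360. Match? NO.
Condition (ii): bk = 452·9 = 4068; vr = 91·48 = 4368. Match? NO.
Both conditions hold? NO.

NO


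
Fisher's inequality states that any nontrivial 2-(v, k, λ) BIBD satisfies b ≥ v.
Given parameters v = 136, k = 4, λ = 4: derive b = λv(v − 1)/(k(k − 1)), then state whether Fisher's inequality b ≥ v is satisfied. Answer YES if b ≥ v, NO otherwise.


b = λv(v − 1)/(k(k − 1)) = 4·136·135/(4·3) = 73440/12 = 6120.
Compare with v = 136: b ≥ v, so Fisher's inequality holds.

YES


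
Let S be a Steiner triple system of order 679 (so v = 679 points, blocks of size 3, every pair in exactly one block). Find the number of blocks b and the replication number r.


An STS(v) is a 2-(v, 3, 1) BIBD: block size k = 3, λ = 1.
Replication: r(k − 1) = λ(v − 1) ⇒ r·2 = 679 − 1 = 678 ⇒ r = 339.
Block count: b = v(v − 1)/6 = 679·678/6 = 460362/6 = 76727.

r = 339, b = 76727.


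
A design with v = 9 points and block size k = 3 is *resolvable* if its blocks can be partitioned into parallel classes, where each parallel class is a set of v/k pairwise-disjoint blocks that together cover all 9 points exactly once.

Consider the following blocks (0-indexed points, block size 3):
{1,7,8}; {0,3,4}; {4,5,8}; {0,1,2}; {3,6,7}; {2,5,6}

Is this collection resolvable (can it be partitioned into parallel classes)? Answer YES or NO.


v = 9, block size k = 3, number of blocks = 6.
For resolvability, blocks must partition into parallel classes of size v/k = 3.
Total blocks must therefore be a multiple of 3: 6 = 3·2 + 0 ⇒ divisible ✓.
Greedy packing gives 2 candidate class(es). Each should be a full parallel class (size 3, covers all 9 points).
  Class 1 (3 blocks): {1,7,8}; {0,3,4}; {2,5,6}. Points covered: [0, 1, 2, 3, 4, 5, 6, 7, 8].
  Class 2 (3 blocks): {4,5,8}; {0,1,2}; {3,6,7}. Points covered: [0, 1, 2, 3, 4, 5, 6, 7, 8].
All classes full (size 3)? YES. All classes cover every point? YES.
Resolvable? YES.

YES


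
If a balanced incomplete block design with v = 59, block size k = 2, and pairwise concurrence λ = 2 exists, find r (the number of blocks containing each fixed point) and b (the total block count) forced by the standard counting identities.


Any 2-(v, k, λ) BIBD satisfies two necessary conditions:
  (i)  Each point sits in r blocks, and counting incidences through any fixed point gives r(k − 1) = λ(v − 1), so r = λ(v − 1)/(k − 1).
  (ii) Total incidences bk = vr, so b = vr/k.
Step 1: r = λ(v − 1)/(k − 1) = 2·(59 − 1)/(2 − 1) = 2·58/1 = 116/1 = 116.
Step 2: b = vr/k = 59·116/2 = 6844/2 = 3422.
Check integrality: r = 116 ∈ Z ✓, b = 3422 ∈ Z ✓.
(These identities are necessary conditions: they determine r and b for any design with these parameters, but do not by themselves prove that one exists.)

r = 116, b = 3422.


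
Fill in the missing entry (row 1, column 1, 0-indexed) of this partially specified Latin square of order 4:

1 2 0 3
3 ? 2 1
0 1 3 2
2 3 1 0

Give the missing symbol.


Row 1 contains symbols [1, 2, 3] — missing [0].
Column 1 contains symbols [1, 2, 3] — missing [0].
The missing symbol must appear in both missing sets; intersection = [0].
Therefore the hidden value is 0.

Missing value = 0.


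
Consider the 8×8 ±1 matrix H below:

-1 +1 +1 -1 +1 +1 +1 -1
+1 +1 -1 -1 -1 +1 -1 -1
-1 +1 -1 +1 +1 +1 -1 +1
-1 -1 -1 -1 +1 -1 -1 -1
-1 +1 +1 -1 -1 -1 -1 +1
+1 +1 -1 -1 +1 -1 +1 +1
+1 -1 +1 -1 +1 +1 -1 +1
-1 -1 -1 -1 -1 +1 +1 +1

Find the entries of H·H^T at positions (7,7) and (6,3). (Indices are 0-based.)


Row 3 of H: [-1, -1, -1, -1, 1, -1, -1, -1].
Row 6 of H: [1, -1, 1, -1, 1, 1, -1, 1].
Row 7 of H: [-1, -1, -1, -1, -1, 1, 1, 1].
(H·H^T)[7][7] = Σ_j H[7][j]·H[7][j] = (-1)² + (-1)² + (-1)² + (-1)² + (-1)² + (1)² + (1)² + (1)² = 1 + 1 + 1 + 1 + 1 + 1 + 1 + 1 = 8.
(H·H^T)[6][3] = Σ_j H[6][j]·H[3][j] = (1)·(-1) + (-1)·(-1) + (1)·(-1) + (-1)·(-1) + (1)·(1) + (1)·(-1) + (-1)·(-1) + (1)·(-1) = -1 + 1 + -1 + 1 + 1 + -1 + 1 + -1 = 0.
So rows 6 and 3 are orthogonal; the diagonal entry equals n = 8.

(7,7) entry = 8; (6,3) entry = 0.


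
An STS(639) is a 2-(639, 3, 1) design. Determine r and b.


An STS(v) is a 2-(v, 3, 1) BIBD: block size k = 3, λ = 1.
Replication: r(k − 1) = λ(v − 1) ⇒ r·2 = 639 − 1 = 638 ⇒ r = 319.
Block count: bk = vr ⇒ b·3 = 639·319 = 203841 ⇒ b = 67947.
(Check via b = v(v − 1)/6 = 639·638/6 = 407682/6 = 67947.)

r = 319, b = 67947.


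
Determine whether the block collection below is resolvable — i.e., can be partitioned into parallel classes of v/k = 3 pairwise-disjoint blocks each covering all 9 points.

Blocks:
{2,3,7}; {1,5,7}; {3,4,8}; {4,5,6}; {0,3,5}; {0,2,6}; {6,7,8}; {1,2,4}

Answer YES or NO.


v = 9, block size k = 3, number of blocks = 8.
For resolvability, blocks must partition into parallel classes of size v/k = 3.
Total blocks must therefore be a multiple of 3: 8 = 3·2 + 2 ⇒ not divisible ✗.
Resolvable? NO.

NO


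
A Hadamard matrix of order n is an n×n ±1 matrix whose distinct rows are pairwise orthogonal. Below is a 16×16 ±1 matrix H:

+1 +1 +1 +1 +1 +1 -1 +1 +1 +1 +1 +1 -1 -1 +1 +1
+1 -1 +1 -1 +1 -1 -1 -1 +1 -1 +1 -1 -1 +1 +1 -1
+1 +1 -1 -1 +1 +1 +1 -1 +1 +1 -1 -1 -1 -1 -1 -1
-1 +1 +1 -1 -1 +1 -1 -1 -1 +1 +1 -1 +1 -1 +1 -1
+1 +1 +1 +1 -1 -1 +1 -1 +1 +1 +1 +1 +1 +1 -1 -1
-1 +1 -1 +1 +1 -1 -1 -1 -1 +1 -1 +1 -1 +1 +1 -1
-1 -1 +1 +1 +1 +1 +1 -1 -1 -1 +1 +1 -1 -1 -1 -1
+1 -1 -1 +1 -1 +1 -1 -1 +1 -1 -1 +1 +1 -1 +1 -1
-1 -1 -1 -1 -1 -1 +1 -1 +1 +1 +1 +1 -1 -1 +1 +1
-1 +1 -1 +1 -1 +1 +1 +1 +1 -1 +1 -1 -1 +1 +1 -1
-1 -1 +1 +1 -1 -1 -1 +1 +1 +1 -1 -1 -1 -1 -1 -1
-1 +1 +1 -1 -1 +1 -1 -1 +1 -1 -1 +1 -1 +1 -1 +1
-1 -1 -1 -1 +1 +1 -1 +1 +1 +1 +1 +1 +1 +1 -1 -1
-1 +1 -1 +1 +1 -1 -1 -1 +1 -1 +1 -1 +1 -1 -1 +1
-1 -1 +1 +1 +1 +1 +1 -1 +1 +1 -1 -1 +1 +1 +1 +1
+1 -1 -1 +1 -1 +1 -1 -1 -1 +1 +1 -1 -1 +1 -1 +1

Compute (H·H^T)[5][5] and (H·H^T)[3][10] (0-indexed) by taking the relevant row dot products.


Row 3 of H: [-1, 1, 1, -1, -1, 1, -1, -1, -1, 1, 1, -1, 1, -1, 1, -1].
Row 5 of H: [-1, 1, -1, 1, 1, -1, -1, -1, -1, 1, -1, 1, -1, 1, 1, -1].
Row 10 of H: [-1, -1, 1, 1, -1, -1, -1, 1, 1, 1, -1, -1, -1, -1, -1, -1].
(H·H^T)[5][5] = Σ_j H[5][j]·H[5][j] = (-1)² + (1)² + (-1)² + (1)² + (1)² + (-1)² + (-1)² + (-1)² + (-1)² + (1)² + (-1)² + (1)² + (-1)² + (1)² + (1)² + (-1)² = 1 + 1 + 1 + 1 + 1 + 1 + 1 + 1 + 1 + 1 + 1 + 1 + 1 + 1 + 1 + 1 = 16.
(H·H^T)[3][10] = Σ_j H[3][j]·H[10][j] = (-1)·(-1) + (1)·(-1) + (1)·(1) + (-1)·(1) + (-1)·(-1) + (1)·(-1) + (-1)·(-1) + (-1)·(1) + (-1)·(1) + (1)·(1) + (1)·(-1) + (-1)·(-1) + (1)·(-1) + (-1)·(-1) + (1)·(-1) + (-1)·(-1) = 1 + -1 + 1 + -1 + 1 + -1 + 1 + -1 + -1 + 1 + -1 + 1 + -1 + 1 + -1 + 1 = 0.
So rows 3 and 10 are orthogonal; the diagonal entry equals n = 16.

(5,5) entry = 16; (3,10) entry = 0.
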